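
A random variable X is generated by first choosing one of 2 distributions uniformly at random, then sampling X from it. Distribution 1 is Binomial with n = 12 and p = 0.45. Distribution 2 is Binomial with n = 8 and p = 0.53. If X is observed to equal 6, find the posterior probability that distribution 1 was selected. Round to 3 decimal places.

Likelihoods P(X=6 | ·): 1: 0.212385; 2: 0.137091.
Posterior ∝ prior × likelihood. Numerator for 1: 0.5·0.212385 = 0.106192.
Normalizing constant: 0.5·0.212385 + 0.5·0.137091 = 0.174738.
P(1 | observation) = 0.106192 / 0.174738 = 0.607724.

0.608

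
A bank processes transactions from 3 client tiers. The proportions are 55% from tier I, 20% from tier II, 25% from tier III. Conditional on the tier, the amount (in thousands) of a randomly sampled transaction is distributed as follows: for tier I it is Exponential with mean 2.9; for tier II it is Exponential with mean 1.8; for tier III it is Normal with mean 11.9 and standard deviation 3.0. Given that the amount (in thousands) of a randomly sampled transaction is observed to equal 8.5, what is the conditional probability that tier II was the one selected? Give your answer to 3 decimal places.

0.035

Likelihoods f(8.5 | ·): I: 0.0183937; II: 0.00494188; III: 0.0699641.
Posterior ∝ prior × likelihood. Numerator for II: 0.2·0.00494188 = 0.000988377.
Normalizing constant: 0.55·0.0183937 + 0.2·0.00494188 + 0.25·0.0699641 = 0.028596.
P(II | observation) = 0.000988377 / 0.028596 = 0.0345635.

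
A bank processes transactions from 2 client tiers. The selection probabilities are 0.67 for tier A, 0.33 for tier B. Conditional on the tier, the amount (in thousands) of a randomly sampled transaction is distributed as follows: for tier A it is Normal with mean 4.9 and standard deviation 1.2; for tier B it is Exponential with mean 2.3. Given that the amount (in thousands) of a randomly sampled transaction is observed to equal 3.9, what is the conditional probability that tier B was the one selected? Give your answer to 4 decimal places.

Likelihoods f(3.9 | ·): A: 0.234927; B: 0.0797737.
Posterior ∝ prior × likelihood. Numerator for B: 0.33·0.0797737 = 0.0263253.
Normalizing constant: 0.67·0.234927 + 0.33·0.0797737 = 0.183726.
P(B | observation) = 0.0263253 / 0.183726 = 0.143286.

0.1433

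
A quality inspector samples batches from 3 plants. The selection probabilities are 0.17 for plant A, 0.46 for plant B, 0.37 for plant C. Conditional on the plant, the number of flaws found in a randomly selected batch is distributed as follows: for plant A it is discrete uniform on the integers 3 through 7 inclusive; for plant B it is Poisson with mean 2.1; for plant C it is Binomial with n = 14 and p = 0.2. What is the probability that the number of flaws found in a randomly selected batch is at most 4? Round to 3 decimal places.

Conditional on each plant, P(X ≤ 4): A: 0.4; B: 0.937874; C: 0.87016.
By total probability, P(X ≤ 4) = 0.17·0.4 + 0.46·0.937874 + 0.37·0.87016 = 0.821381.

0.821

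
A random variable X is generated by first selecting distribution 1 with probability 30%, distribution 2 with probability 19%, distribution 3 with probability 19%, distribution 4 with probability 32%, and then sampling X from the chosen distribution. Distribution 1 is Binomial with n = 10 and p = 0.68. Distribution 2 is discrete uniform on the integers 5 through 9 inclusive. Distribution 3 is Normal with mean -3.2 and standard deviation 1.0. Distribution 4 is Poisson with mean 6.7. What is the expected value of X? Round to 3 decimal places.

4.906

Component means — 1: 6.8; 2: 7; 3: -3.2; 4: 6.7.
E[X] = 0.3·6.8 + 0.19·7 + 0.19·-3.2 + 0.32·6.7 = 4.906.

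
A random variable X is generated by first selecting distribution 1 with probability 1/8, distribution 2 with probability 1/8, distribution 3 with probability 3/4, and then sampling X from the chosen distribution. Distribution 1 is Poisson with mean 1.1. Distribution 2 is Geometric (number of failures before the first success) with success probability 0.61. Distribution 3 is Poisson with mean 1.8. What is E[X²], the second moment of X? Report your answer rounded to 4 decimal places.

For each component E[X²] = Var + (mean)², giving 1: 2.31; 2: 1.45687; 3: 5.04.
Overall E[X²] = 0.125·2.31 + 0.125·1.45687 + 0.75·5.04 = 4.25086.

4.2509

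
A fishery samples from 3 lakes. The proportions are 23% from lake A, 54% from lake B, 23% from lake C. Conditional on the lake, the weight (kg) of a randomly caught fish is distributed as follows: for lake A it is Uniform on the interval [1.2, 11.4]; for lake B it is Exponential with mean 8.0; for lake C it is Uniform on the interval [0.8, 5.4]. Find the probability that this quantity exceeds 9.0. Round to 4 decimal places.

0.2294

Conditional on each lake, P(X > 9.0): A: 0.235294; B: 0.324652; C: 0.
By total probability, P(X > 9.0) = 0.23·0.235294 + 0.54·0.324652 + 0.23·0 = 0.22943.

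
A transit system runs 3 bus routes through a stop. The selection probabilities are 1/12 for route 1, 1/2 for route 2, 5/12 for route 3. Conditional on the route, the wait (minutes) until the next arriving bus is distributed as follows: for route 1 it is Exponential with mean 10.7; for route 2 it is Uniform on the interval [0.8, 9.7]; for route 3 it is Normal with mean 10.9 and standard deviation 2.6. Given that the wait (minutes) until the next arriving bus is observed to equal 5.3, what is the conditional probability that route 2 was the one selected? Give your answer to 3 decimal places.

0.836

Likelihoods f(5.3 | ·): 1: 0.0569506; 2: 0.11236; 3: 0.0150862.
Posterior ∝ prior × likelihood. Numerator for 2: 0.5·0.11236 = 0.0561798.
Normalizing constant: 0.0833333·0.0569506 + 0.5·0.11236 + 0.416667·0.0150862 = 0.0672116.
P(2 | observation) = 0.0561798 / 0.0672116 = 0.835865.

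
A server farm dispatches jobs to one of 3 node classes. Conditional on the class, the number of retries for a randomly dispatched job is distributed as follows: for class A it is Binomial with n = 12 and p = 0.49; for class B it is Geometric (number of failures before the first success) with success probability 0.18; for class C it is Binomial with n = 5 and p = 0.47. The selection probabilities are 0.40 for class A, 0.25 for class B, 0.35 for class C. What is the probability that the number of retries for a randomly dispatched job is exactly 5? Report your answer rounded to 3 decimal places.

Conditional on each class, P(X = 5): A: 0.200769; B: 0.0667332; C: 0.0229345.
By total probability, P(X = 5) = 0.4·0.200769 + 0.25·0.0667332 + 0.35·0.0229345 = 0.105018.

0.105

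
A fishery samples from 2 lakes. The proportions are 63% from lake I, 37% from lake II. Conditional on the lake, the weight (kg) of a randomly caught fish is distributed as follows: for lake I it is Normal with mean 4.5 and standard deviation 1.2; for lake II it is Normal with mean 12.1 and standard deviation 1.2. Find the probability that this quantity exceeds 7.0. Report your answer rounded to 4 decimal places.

Conditional on each lake, P(X > 7.0): I: 0.0186104; II: 0.999989.
By total probability, P(X > 7.0) = 0.63·0.0186104 + 0.37·0.999989 = 0.381721.

0.3817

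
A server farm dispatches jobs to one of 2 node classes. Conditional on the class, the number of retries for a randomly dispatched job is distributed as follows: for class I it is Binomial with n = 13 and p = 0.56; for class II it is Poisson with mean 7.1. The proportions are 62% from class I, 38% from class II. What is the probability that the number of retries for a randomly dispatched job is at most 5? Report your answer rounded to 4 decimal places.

0.2087

Conditional on each class, P(X ≤ 5): I: 0.160031; II: 0.288119.
By total probability, P(X ≤ 5) = 0.62·0.160031 + 0.38·0.288119 = 0.208704.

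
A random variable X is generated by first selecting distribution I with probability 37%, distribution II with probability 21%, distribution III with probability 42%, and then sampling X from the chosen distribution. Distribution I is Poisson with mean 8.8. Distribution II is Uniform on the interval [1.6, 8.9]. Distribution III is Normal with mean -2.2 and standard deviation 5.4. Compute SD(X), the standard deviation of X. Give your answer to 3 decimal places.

6.412

Per component, I: μ=8.8, E[X²]=86.24; II: μ=5.25, E[X²]=32.0033; III: μ=-2.2, E[X²]=34.
E[X] = 0.37·8.8 + 0.21·5.25 + 0.42·-2.2 = 3.4345.
E[X²] = 0.37·86.24 + 0.21·32.0033 + 0.42·34 = 52.9095.
Var(X) = E[X²] − (E[X])² = 52.9095 − 11.7958 = 41.1137.
SD(X) = √41.1137 = 6.412.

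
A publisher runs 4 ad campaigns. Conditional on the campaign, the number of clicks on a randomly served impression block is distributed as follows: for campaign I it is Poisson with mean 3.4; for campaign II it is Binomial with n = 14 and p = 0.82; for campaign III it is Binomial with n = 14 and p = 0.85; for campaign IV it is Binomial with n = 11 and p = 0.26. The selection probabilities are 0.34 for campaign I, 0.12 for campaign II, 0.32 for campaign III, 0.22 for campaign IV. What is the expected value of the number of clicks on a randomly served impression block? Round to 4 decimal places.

Component means — I: 3.4; II: 11.48; III: 11.9; IV: 2.86.
E[X] = 0.34·3.4 + 0.12·11.48 + 0.32·11.9 + 0.22·2.86 = 6.9708.

6.9708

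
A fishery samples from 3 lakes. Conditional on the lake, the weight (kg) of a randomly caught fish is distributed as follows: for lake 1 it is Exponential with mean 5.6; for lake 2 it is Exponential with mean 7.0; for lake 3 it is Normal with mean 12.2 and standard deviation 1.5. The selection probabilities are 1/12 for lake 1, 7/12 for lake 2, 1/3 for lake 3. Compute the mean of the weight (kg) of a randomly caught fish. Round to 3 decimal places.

Component means — 1: 5.6; 2: 7; 3: 12.2.
E[X] = 0.0833333·5.6 + 0.583333·7 + 0.333333·12.2 = 8.61667.

8.617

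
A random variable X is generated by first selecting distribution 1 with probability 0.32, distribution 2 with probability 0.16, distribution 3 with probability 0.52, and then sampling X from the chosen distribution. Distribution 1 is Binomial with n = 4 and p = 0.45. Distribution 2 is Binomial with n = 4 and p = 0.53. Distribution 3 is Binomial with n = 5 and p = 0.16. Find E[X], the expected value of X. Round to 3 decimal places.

Component means — 1: 1.8; 2: 2.12; 3: 0.8.
E[X] = 0.32·1.8 + 0.16·2.12 + 0.52·0.8 = 1.3312.

1.331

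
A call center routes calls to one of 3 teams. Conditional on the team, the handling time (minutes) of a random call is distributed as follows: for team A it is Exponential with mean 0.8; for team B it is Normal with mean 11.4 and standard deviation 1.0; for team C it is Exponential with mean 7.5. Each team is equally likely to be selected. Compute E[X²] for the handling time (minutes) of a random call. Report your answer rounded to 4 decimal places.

For each component E[X²] = Var + (mean)², giving A: 1.28; B: 130.96; C: 112.5.
Overall E[X²] = 0.333333·1.28 + 0.333333·130.96 + 0.333333·112.5 = 81.58.

81.5800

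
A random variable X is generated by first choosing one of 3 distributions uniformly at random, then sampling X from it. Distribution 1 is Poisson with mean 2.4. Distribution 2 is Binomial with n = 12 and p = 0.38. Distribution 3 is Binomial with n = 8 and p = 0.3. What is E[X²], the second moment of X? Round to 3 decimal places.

For each component E[X²] = Var + (mean)², giving 1: 8.16; 2: 23.6208; 3: 7.44.
Overall E[X²] = 0.333333·8.16 + 0.333333·23.6208 + 0.333333·7.44 = 13.0736.

13.074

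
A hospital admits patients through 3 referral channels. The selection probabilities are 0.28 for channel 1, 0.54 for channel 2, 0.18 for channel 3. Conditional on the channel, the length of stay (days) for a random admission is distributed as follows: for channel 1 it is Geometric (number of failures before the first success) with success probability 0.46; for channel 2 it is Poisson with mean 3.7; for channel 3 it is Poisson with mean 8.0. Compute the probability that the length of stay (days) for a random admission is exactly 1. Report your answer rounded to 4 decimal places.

Conditional on each channel, P(X = 1): 1: 0.2484; 2: 0.091477; 3: 0.0026837.
By total probability, P(X = 1) = 0.28·0.2484 + 0.54·0.091477 + 0.18·0.0026837 = 0.119433.

0.1194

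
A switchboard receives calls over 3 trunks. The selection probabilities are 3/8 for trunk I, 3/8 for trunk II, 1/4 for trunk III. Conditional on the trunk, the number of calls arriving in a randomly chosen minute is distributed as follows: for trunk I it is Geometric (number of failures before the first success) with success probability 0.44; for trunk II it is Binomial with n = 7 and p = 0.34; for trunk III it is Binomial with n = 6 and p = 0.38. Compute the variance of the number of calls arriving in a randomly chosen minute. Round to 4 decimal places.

2.2956

Per component, I: μ=1.27273, E[X²]=4.5124; II: μ=2.38, E[X²]=7.2352; III: μ=2.28, E[X²]=6.612.
E[X] = 0.375·1.27273 + 0.375·2.38 + 0.25·2.28 = 1.93977.
E[X²] = 0.375·4.5124 + 0.375·7.2352 + 0.25·6.612 = 6.05835.
Var(X) = E[X²] − (E[X])² = 6.05835 − 3.76272 = 2.29563.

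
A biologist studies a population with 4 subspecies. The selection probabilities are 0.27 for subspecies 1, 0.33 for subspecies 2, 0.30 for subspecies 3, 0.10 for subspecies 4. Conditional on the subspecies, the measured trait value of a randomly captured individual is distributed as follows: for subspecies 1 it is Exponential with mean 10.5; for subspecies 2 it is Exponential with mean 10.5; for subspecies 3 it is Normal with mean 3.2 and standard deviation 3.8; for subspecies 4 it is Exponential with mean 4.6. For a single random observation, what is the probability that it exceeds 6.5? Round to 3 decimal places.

Conditional on each subspecies, P(X > 6.5): 1: 0.538457; 2: 0.538457; 3: 0.192582; 4: 0.243401.
By total probability, P(X > 6.5) = 0.27·0.538457 + 0.33·0.538457 + 0.3·0.192582 + 0.1·0.243401 = 0.405189.

0.405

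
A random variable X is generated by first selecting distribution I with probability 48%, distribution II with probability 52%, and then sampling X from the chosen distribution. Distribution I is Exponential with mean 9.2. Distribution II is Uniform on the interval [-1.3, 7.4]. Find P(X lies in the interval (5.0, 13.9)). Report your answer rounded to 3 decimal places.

Conditional on each component, P(5.0 < X < 13.9): I: 0.360007; II: 0.275862.
By total probability, P(5.0 < X < 13.9) = 0.48·0.360007 + 0.52·0.275862 = 0.316252.

0.316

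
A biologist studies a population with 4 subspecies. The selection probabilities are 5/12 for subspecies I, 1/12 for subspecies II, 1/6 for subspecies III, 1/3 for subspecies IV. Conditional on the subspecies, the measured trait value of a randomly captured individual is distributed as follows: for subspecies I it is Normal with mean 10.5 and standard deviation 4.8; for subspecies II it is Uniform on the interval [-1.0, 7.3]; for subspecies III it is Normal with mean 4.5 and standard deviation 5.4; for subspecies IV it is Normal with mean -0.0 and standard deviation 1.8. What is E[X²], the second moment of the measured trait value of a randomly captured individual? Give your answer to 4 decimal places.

66.1578

For each component E[X²] = Var + (mean)², giving I: 133.29; II: 15.6633; III: 49.41; IV: 3.24.
Overall E[X²] = 0.416667·133.29 + 0.0833333·15.6633 + 0.166667·49.41 + 0.333333·3.24 = 66.1578.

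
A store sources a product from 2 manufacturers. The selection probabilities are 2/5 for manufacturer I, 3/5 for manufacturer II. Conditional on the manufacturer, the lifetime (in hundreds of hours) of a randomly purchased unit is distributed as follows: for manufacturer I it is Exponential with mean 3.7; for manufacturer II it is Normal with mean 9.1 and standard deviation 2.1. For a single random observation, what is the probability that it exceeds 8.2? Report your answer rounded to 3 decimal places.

0.443

Conditional on each manufacturer, P(X > 8.2): I: 0.109021; II: 0.665882.
By total probability, P(X > 8.2) = 0.4·0.109021 + 0.6·0.665882 = 0.443138.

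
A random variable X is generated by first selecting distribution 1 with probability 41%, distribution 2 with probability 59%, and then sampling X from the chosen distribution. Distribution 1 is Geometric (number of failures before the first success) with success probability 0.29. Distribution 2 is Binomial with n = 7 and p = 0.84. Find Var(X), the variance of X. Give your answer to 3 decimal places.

6.865

Per component, 1: μ=2.44828, E[X²]=14.4364; 2: μ=5.88, E[X²]=35.5152.
E[X] = 0.41·2.44828 + 0.59·5.88 = 4.47299.
E[X²] = 0.41·14.4364 + 0.59·35.5152 = 26.8729.
Var(X) = E[X²] − (E[X])² = 26.8729 − 20.0077 = 6.86522.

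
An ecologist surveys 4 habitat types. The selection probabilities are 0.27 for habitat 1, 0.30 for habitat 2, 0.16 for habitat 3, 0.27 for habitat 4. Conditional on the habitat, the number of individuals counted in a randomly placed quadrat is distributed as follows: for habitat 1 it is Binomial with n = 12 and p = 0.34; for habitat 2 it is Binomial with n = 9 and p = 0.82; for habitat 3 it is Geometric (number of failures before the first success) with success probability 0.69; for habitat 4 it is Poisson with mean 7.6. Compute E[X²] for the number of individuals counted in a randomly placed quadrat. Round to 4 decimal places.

For each component E[X²] = Var + (mean)², giving 1: 19.3392; 2: 55.7928; 3: 0.852972; 4: 65.36.
Overall E[X²] = 0.27·19.3392 + 0.3·55.7928 + 0.16·0.852972 + 0.27·65.36 = 39.7431.

39.7431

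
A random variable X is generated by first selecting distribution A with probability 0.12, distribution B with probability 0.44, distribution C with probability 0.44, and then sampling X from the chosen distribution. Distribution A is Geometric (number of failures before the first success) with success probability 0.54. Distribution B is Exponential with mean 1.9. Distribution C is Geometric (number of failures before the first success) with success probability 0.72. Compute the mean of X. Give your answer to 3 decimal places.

Component means — A: 0.851852; B: 1.9; C: 0.388889.
E[X] = 0.12·0.851852 + 0.44·1.9 + 0.44·0.388889 = 1.10933.

1.109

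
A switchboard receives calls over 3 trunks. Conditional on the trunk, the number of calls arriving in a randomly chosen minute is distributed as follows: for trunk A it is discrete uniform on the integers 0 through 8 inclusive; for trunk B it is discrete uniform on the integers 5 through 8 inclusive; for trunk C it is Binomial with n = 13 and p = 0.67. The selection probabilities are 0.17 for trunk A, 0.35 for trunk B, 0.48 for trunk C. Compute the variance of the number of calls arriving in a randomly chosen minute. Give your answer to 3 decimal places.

5.953

Per component, A: μ=4, E[X²]=22.6667; B: μ=6.5, E[X²]=43.5; C: μ=8.71, E[X²]=78.7384.
E[X] = 0.17·4 + 0.35·6.5 + 0.48·8.71 = 7.1358.
E[X²] = 0.17·22.6667 + 0.35·43.5 + 0.48·78.7384 = 56.8728.
Var(X) = E[X²] − (E[X])² = 56.8728 − 50.9196 = 5.95312.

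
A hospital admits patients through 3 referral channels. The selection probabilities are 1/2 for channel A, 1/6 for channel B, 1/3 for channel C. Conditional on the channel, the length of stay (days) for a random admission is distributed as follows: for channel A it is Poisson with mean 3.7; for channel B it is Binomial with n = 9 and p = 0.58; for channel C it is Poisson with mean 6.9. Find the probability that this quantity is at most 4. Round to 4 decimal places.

Conditional on each channel, P(X ≤ 4): A: 0.687219; B: 0.309692; C: 0.182311.
By total probability, P(X ≤ 4) = 0.5·0.687219 + 0.166667·0.309692 + 0.333333·0.182311 = 0.455995.

0.4560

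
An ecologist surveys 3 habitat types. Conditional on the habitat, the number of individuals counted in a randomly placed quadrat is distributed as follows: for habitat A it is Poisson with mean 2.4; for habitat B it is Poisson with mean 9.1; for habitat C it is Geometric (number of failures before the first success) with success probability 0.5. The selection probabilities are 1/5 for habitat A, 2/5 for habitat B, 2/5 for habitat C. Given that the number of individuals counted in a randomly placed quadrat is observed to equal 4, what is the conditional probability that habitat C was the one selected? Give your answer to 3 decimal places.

0.248

Likelihoods P(X=4 | ·): A: 0.125408; B: 0.0319062; C: 0.03125.
Posterior ∝ prior × likelihood. Numerator for C: 0.4·0.03125 = 0.0125.
Normalizing constant: 0.2·0.125408 + 0.4·0.0319062 + 0.4·0.03125 = 0.0503442.
P(C | observation) = 0.0125 / 0.0503442 = 0.248291.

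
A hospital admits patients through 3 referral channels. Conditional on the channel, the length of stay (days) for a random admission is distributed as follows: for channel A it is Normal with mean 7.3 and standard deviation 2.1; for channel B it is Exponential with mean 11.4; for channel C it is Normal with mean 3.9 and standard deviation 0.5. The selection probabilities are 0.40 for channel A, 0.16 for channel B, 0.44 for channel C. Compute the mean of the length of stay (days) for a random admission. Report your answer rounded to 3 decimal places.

6.460

Component means — A: 7.3; B: 11.4; C: 3.9.
E[X] = 0.4·7.3 + 0.16·11.4 + 0.44·3.9 = 6.46.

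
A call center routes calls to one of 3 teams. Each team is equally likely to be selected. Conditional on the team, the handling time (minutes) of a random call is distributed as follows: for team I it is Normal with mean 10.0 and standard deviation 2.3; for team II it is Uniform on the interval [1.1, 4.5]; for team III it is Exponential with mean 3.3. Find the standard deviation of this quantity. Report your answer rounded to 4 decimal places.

Per component, I: μ=10, E[X²]=105.29; II: μ=2.8, E[X²]=8.80333; III: μ=3.3, E[X²]=21.78.
E[X] = 0.333333·10 + 0.333333·2.8 + 0.333333·3.3 = 5.36667.
E[X²] = 0.333333·105.29 + 0.333333·8.80333 + 0.333333·21.78 = 45.2911.
Var(X) = E[X²] − (E[X])² = 45.2911 − 28.8011 = 16.49.
SD(X) = √16.49 = 4.06079.

4.0608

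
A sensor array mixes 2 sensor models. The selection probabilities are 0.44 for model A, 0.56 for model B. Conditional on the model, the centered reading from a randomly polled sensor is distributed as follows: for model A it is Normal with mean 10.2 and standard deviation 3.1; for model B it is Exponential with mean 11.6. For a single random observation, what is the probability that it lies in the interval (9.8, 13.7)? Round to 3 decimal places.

0.254

Conditional on each model, P(9.8 < X < 13.7): A: 0.421892; B: 0.12267.
By total probability, P(9.8 < X < 13.7) = 0.44·0.421892 + 0.56·0.12267 = 0.254328.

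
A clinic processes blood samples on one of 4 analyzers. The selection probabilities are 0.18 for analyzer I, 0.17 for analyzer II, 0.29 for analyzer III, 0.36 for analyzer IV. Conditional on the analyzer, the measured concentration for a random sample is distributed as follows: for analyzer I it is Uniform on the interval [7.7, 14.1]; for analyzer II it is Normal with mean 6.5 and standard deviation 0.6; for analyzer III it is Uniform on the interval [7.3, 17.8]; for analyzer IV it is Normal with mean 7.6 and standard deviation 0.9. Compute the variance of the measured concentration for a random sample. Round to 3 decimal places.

Per component, I: μ=10.9, E[X²]=122.223; II: μ=6.5, E[X²]=42.61; III: μ=12.55, E[X²]=166.69; IV: μ=7.6, E[X²]=58.57.
E[X] = 0.18·10.9 + 0.17·6.5 + 0.29·12.55 + 0.36·7.6 = 9.4425.
E[X²] = 0.18·122.223 + 0.17·42.61 + 0.29·166.69 + 0.36·58.57 = 98.6692.
Var(X) = E[X²] − (E[X])² = 98.6692 − 89.1608 = 9.50839.

9.508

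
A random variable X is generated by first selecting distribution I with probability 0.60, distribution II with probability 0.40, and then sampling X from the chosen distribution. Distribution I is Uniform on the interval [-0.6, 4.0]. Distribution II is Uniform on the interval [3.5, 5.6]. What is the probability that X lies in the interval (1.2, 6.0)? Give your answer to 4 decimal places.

Conditional on each component, P(1.2 < X < 6.0): I: 0.608696; II: 1.
By total probability, P(1.2 < X < 6.0) = 0.6·0.608696 + 0.4·1 = 0.765217.

0.7652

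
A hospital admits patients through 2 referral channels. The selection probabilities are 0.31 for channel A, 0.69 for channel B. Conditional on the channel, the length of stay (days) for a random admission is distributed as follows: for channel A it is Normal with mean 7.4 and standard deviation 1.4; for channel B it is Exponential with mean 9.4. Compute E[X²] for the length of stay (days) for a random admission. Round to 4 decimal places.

139.5200

For each component E[X²] = Var + (mean)², giving A: 56.72; B: 176.72.
Overall E[X²] = 0.31·56.72 + 0.69·176.72 = 139.52.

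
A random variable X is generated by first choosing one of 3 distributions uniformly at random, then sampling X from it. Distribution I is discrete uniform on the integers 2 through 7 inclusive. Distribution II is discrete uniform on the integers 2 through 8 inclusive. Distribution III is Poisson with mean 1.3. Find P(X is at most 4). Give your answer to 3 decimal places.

Conditional on each component, P(X ≤ 4): I: 0.5; II: 0.428571; III: 0.989337.
By total probability, P(X ≤ 4) = 0.333333·0.5 + 0.333333·0.428571 + 0.333333·0.989337 = 0.639303.

0.639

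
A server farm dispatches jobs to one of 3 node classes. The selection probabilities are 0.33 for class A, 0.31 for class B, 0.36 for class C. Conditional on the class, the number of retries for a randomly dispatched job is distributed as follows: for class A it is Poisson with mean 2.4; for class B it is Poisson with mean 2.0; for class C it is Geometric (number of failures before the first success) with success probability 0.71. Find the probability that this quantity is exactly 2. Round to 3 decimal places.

0.192

Conditional on each class, P(X = 2): A: 0.261268; B: 0.270671; C: 0.059711.
By total probability, P(X = 2) = 0.33·0.261268 + 0.31·0.270671 + 0.36·0.059711 = 0.191622.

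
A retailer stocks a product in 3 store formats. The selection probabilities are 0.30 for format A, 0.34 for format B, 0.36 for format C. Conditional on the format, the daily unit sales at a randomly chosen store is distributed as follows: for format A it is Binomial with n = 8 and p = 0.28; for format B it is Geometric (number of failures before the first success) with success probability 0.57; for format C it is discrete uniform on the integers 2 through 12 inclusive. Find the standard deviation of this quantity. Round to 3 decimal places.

3.461

Per component, A: μ=2.24, E[X²]=6.6304; B: μ=0.754386, E[X²]=1.89258; C: μ=7, E[X²]=59.
E[X] = 0.3·2.24 + 0.34·0.754386 + 0.36·7 = 3.44849.
E[X²] = 0.3·6.6304 + 0.34·1.89258 + 0.36·59 = 23.8726.
Var(X) = E[X²] − (E[X])² = 23.8726 − 11.8921 = 11.9805.
SD(X) = √11.9805 = 3.46129.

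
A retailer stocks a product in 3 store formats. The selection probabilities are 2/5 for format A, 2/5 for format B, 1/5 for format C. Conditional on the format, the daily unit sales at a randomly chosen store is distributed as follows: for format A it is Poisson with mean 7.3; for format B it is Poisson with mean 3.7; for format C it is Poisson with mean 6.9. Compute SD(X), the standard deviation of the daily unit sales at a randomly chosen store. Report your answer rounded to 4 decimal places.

Per component, A: μ=7.3, E[X²]=60.59; B: μ=3.7, E[X²]=17.39; C: μ=6.9, E[X²]=54.51.
E[X] = 0.4·7.3 + 0.4·3.7 + 0.2·6.9 = 5.78.
E[X²] = 0.4·60.59 + 0.4·17.39 + 0.2·54.51 = 42.094.
Var(X) = E[X²] − (E[X])² = 42.094 − 33.4084 = 8.6856.
SD(X) = √8.6856 = 2.94713.

2.9471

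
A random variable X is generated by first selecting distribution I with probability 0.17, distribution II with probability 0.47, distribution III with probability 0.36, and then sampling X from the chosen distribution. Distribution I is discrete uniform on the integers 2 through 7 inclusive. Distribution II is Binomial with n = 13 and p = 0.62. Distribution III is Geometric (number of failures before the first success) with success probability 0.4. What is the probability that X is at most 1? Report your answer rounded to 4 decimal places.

0.2304

Conditional on each component, P(X ≤ 1): I: 0; II: 7.65148e-05; III: 0.64.
By total probability, P(X ≤ 1) = 0.17·0 + 0.47·7.65148e-05 + 0.36·0.64 = 0.230436.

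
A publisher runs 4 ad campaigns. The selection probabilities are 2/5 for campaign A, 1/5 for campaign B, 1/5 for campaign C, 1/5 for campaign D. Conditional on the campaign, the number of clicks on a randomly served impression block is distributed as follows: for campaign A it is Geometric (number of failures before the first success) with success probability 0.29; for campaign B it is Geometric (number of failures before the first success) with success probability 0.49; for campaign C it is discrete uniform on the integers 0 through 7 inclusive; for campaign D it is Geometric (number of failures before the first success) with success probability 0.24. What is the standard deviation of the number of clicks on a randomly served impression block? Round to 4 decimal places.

2.8646

Per component, A: μ=2.44828, E[X²]=14.4364; B: μ=1.04082, E[X²]=3.20741; C: μ=3.5, E[X²]=17.5; D: μ=3.16667, E[X²]=23.2222.
E[X] = 0.4·2.44828 + 0.2·1.04082 + 0.2·3.5 + 0.2·3.16667 = 2.52081.
E[X²] = 0.4·14.4364 + 0.2·3.20741 + 0.2·17.5 + 0.2·23.2222 = 14.5605.
Var(X) = E[X²] − (E[X])² = 14.5605 − 6.35447 = 8.20601.
SD(X) = √8.20601 = 2.86461.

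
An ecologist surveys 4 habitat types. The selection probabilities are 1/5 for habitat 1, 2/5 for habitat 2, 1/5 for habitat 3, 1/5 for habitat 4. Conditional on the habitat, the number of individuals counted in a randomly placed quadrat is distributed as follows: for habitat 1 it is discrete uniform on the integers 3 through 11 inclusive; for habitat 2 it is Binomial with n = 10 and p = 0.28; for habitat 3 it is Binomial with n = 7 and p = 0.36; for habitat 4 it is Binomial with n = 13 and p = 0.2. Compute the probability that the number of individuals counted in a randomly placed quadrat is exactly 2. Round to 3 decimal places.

Conditional on each habitat, P(X = 2): 1: 0; 2: 0.254794; 3: 0.29223; 4: 0.268006.
By total probability, P(X = 2) = 0.2·0 + 0.4·0.254794 + 0.2·0.29223 + 0.2·0.268006 = 0.213965.

0.214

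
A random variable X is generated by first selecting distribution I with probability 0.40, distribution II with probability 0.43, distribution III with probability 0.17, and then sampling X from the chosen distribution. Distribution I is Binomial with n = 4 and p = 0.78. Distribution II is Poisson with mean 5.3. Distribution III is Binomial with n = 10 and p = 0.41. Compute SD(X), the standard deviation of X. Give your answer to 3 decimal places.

1.988

Per component, I: μ=3.12, E[X²]=10.4208; II: μ=5.3, E[X²]=33.39; III: μ=4.1, E[X²]=19.229.
E[X] = 0.4·3.12 + 0.43·5.3 + 0.17·4.1 = 4.224.
E[X²] = 0.4·10.4208 + 0.43·33.39 + 0.17·19.229 = 21.795.
Var(X) = E[X²] − (E[X])² = 21.795 − 17.8422 = 3.95277.
SD(X) = √3.95277 = 1.98816.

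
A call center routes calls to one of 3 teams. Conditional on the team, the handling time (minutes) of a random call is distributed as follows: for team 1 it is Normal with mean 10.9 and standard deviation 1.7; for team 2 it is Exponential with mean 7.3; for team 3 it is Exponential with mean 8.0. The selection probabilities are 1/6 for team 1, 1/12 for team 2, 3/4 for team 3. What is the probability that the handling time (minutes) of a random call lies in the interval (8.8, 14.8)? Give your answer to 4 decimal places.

Conditional on each team, P(8.8 < X < 14.8): 1: 0.880748; 2: 0.167871; 3: 0.175634.
By total probability, P(8.8 < X < 14.8) = 0.166667·0.880748 + 0.0833333·0.167871 + 0.75·0.175634 = 0.292506.

0.2925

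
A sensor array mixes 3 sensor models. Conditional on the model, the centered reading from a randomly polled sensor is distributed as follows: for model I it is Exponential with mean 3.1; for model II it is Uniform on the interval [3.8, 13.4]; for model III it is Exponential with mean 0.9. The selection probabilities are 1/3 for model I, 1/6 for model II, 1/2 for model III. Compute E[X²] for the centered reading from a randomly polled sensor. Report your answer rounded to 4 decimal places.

For each component E[X²] = Var + (mean)², giving I: 19.22; II: 81.64; III: 1.62.
Overall E[X²] = 0.333333·19.22 + 0.166667·81.64 + 0.5·1.62 = 20.8233.

20.8233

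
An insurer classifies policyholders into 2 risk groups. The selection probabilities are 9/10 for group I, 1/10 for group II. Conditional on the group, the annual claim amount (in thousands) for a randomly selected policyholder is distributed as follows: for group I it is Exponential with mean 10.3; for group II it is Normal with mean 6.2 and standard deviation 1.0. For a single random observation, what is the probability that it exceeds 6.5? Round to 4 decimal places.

Conditional on each group, P(X > 6.5): I: 0.532023; II: 0.382089.
By total probability, P(X > 6.5) = 0.9·0.532023 + 0.1·0.382089 = 0.51703.

0.5170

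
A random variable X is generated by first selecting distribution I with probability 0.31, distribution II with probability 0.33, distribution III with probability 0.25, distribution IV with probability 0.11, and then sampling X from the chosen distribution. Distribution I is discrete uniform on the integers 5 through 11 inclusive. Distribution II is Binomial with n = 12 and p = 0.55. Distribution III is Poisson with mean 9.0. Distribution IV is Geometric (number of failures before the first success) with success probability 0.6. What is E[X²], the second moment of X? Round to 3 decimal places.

59.106

For each component E[X²] = Var + (mean)², giving I: 68; II: 46.53; III: 90; IV: 1.55556.
Overall E[X²] = 0.31·68 + 0.33·46.53 + 0.25·90 + 0.11·1.55556 = 59.106.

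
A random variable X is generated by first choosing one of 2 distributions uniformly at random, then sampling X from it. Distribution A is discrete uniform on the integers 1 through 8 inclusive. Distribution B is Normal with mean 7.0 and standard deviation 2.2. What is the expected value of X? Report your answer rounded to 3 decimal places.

Component means — A: 4.5; B: 7.
E[X] = 0.5·4.5 + 0.5·7 = 5.75.

5.750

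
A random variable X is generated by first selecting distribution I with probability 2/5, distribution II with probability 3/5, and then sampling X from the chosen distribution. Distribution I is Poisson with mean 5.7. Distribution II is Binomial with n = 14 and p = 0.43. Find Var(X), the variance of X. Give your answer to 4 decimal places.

4.3634

Per component, I: μ=5.7, E[X²]=38.19; II: μ=6.02, E[X²]=39.6718.
E[X] = 0.4·5.7 + 0.6·6.02 = 5.892.
E[X²] = 0.4·38.19 + 0.6·39.6718 = 39.0791.
Var(X) = E[X²] − (E[X])² = 39.0791 − 34.7157 = 4.36342.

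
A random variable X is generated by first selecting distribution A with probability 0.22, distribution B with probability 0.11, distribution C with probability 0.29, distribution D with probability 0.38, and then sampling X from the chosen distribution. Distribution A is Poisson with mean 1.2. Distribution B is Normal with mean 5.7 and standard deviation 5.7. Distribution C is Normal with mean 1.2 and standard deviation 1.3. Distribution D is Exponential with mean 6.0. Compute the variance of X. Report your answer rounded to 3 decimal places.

Per component, A: μ=1.2, E[X²]=2.64; B: μ=5.7, E[X²]=64.98; C: μ=1.2, E[X²]=3.13; D: μ=6, E[X²]=72.
E[X] = 0.22·1.2 + 0.11·5.7 + 0.29·1.2 + 0.38·6 = 3.519.
E[X²] = 0.22·2.64 + 0.11·64.98 + 0.29·3.13 + 0.38·72 = 35.9963.
Var(X) = E[X²] − (E[X])² = 35.9963 − 12.3834 = 23.6129.

23.613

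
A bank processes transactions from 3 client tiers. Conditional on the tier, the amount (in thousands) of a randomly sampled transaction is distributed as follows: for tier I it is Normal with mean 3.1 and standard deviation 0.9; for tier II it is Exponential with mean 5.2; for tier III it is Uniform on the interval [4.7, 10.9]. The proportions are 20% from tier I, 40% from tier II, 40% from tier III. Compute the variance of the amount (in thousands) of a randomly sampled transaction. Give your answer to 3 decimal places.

15.461

Per component, I: μ=3.1, E[X²]=10.42; II: μ=5.2, E[X²]=54.08; III: μ=7.8, E[X²]=64.0433.
E[X] = 0.2·3.1 + 0.4·5.2 + 0.4·7.8 = 5.82.
E[X²] = 0.2·10.42 + 0.4·54.08 + 0.4·64.0433 = 49.3333.
Var(X) = E[X²] − (E[X])² = 49.3333 − 33.8724 = 15.4609.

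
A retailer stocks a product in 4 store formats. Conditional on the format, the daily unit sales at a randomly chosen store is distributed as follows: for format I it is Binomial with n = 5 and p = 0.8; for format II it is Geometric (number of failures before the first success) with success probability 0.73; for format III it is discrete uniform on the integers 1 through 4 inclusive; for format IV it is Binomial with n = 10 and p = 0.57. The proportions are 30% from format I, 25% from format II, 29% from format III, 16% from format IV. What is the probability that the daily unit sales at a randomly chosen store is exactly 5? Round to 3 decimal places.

0.134

Conditional on each format, P(X = 5): I: 0.32768; II: 0.00104747; III: 0; IV: 0.222904.
By total probability, P(X = 5) = 0.3·0.32768 + 0.25·0.00104747 + 0.29·0 + 0.16·0.222904 = 0.13423.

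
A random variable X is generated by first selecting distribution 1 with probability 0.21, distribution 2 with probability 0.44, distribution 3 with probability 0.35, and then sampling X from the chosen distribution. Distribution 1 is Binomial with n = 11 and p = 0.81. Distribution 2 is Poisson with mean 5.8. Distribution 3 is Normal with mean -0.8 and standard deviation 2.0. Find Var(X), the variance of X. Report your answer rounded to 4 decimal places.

18.8393

Per component, 1: μ=8.91, E[X²]=81.081; 2: μ=5.8, E[X²]=39.44; 3: μ=-0.8, E[X²]=4.64.
E[X] = 0.21·8.91 + 0.44·5.8 + 0.35·-0.8 = 4.1431.
E[X²] = 0.21·81.081 + 0.44·39.44 + 0.35·4.64 = 36.0046.
Var(X) = E[X²] − (E[X])² = 36.0046 − 17.1653 = 18.8393.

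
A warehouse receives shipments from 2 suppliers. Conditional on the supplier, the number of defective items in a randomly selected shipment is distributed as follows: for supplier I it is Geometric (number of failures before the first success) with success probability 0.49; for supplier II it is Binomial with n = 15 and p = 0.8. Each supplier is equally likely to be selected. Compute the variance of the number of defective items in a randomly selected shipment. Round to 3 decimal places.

32.288

Per component, I: μ=1.04082, E[X²]=3.20741; II: μ=12, E[X²]=146.4.
E[X] = 0.5·1.04082 + 0.5·12 = 6.52041.
E[X²] = 0.5·3.20741 + 0.5·146.4 = 74.8037.
Var(X) = E[X²] − (E[X])² = 74.8037 − 42.5157 = 32.288.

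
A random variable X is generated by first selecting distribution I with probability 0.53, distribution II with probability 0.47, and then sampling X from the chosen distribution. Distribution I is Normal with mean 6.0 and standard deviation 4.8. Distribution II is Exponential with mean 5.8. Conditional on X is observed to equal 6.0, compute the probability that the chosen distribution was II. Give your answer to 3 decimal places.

Likelihoods f(6.0 | ·): I: 0.083113; II: 0.0612776.
Posterior ∝ prior × likelihood. Numerator for II: 0.47·0.0612776 = 0.0288005.
Normalizing constant: 0.53·0.083113 + 0.47·0.0612776 = 0.0728504.
P(II | observation) = 0.0288005 / 0.0728504 = 0.395338.

0.395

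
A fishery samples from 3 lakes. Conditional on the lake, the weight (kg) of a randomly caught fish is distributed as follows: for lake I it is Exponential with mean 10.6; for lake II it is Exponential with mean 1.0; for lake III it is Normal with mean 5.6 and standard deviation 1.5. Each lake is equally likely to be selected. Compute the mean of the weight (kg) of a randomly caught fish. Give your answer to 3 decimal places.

5.733

Component means — I: 10.6; II: 1; III: 5.6.
E[X] = 0.333333·10.6 + 0.333333·1 + 0.333333·5.6 = 5.73333.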